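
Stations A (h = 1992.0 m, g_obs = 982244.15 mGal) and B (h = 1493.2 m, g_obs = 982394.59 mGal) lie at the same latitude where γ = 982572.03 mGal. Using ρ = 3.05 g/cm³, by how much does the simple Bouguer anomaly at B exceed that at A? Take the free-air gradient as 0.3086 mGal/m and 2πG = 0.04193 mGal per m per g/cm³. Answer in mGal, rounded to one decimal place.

Δg_SB(A) = 982244.15 − 982572.03 + 0.3086×1992.0 − 0.04193×3.05×1992.0 = 32.10 mGal
Δg_SB(B) = 982394.59 − 982572.03 + 0.3086×1493.2 − 0.04193×3.05×1493.2 = 92.40 mGal
Difference = 92.40 − (32.10) = 60.30 mGal

60.3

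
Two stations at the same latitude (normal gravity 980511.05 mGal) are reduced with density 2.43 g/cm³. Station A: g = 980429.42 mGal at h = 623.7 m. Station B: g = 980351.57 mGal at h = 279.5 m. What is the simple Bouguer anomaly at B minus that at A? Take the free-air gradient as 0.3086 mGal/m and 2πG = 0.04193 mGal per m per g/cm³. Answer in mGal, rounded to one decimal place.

-149.0

Δg_SB(A) = 980429.42 − 980511.05 + 0.3086×623.7 − 0.04193×2.43×623.7 = 47.30 mGal
Δg_SB(B) = 980351.57 − 980511.05 + 0.3086×279.5 − 0.04193×2.43×279.5 = -101.70 mGal
Difference = -101.70 − (47.30) = -149.00 mGal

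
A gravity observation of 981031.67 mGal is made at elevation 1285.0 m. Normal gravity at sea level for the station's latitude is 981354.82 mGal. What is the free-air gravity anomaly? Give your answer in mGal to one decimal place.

Free-air correction = 0.3086 × 1285.0 = 396.55 mGal
Free-air anomaly = 981031.67 − 981354.82 + (396.55) = 73.40 mGal

73.4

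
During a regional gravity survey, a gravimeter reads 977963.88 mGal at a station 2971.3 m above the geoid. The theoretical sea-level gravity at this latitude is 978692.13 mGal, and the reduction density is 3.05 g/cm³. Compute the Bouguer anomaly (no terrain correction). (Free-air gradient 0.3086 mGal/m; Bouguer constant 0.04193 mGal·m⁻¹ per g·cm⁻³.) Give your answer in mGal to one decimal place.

Free-air correction = 0.3086 × 2971.3 = 916.94 mGal
Free-air anomaly = 977963.88 − 978692.13 + (916.94) = 188.69 mGal
Bouguer slab correction = 0.04193 × 3.05 × 2971.3 = 379.99 mGal
Simple Bouguer anomaly = 188.69 − (379.99) = -191.30 mGal

-191.3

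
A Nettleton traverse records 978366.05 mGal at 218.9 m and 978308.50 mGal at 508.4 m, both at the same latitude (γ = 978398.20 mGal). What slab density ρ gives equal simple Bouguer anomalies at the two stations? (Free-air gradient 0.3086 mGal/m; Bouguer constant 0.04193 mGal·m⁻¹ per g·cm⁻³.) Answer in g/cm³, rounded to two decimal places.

Δg_obs = 978308.50 − 978366.05 = -57.55 mGal over Δh = 508.4 − 218.9 = 289.5 m
Equal Bouguer anomalies ⇒ Δg_obs + (0.3086 − 0.04193ρ)·Δh = 0
0.3086 − 0.04193ρ = −Δg_obs/Δh = 0.19879
ρ = (0.3086 − 0.19879) / 0.04193 = 2.62 g/cm³

2.62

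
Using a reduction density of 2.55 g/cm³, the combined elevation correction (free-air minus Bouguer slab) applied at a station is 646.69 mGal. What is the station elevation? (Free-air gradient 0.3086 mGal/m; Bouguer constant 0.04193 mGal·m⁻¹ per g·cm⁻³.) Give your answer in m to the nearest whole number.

Combined gradient = 0.3086 − 0.04193 × 2.55 = 0.2016785 mGal/m
h = 646.69 / 0.2016785 = 3206.54 m

3207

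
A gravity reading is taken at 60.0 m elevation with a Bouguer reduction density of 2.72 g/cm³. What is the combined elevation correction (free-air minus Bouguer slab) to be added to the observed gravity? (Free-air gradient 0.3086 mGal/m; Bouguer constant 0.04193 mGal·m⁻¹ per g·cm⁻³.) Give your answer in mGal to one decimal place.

Combined gradient = 0.3086 − 0.04193 × 2.72 = 0.1945504 mGal/m
Combined elevation correction = 0.1945504 × 60.0 = 11.7 mGal

11.7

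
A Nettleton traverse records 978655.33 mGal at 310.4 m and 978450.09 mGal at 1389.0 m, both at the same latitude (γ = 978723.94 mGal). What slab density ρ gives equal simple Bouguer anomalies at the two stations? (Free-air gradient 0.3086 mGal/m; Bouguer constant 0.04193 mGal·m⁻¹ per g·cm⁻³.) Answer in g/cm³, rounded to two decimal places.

Δg_obs = 978450.09 − 978655.33 = -205.24 mGal over Δh = 1389.0 − 310.4 = 1078.6 m
Equal Bouguer anomalies ⇒ Δg_obs + (0.3086 − 0.04193ρ)·Δh = 0
0.3086 − 0.04193ρ = −Δg_obs/Δh = 0.19028
ρ = (0.3086 − 0.19028) / 0.04193 = 2.82 g/cm³

2.82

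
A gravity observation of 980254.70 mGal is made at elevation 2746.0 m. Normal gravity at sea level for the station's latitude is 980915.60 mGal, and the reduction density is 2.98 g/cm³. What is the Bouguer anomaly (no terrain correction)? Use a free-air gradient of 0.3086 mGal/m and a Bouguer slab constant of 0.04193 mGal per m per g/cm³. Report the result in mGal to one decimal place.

-156.6

Free-air correction = 0.3086 × 2746.0 = 847.42 mGal
Free-air anomaly = 980254.70 − 980915.60 + (847.42) = 186.52 mGal
Bouguer slab correction = 0.04193 × 2.98 × 2746.0 = 343.12 mGal
Simple Bouguer anomaly = 186.52 − (343.12) = -156.60 mGal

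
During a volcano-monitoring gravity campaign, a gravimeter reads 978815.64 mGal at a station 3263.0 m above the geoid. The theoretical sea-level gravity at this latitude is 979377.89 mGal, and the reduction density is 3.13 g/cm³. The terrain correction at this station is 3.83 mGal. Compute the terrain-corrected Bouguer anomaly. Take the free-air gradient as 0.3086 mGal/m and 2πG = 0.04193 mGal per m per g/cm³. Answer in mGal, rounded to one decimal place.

Free-air correction = 0.3086 × 3263.0 = 1006.96 mGal
Free-air anomaly = 978815.64 − 979377.89 + (1006.96) = 444.71 mGal
Bouguer slab correction = 0.04193 × 3.13 × 3263.0 = 428.24 mGal
Simple Bouguer anomaly = 444.71 − (428.24) = 16.47 mGal
Complete Bouguer anomaly = 16.47 + 3.83 = 20.30 mGal

20.3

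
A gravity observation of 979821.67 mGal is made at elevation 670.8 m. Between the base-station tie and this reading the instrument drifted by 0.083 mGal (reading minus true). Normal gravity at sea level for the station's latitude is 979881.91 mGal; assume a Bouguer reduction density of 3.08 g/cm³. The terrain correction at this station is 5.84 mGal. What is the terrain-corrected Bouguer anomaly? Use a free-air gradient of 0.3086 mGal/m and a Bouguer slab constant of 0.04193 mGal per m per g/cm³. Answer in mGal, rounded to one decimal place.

65.9

Drift-corrected reading = 979821.67 − (0.083) = 979821.587 mGal
Free-air correction = 0.3086 × 670.8 = 207.01 mGal
Free-air anomaly = 979821.587 − 979881.91 + (207.01) = 146.687 mGal
Bouguer slab correction = 0.04193 × 3.08 × 670.8 = 86.63 mGal
Simple Bouguer anomaly = 146.687 − (86.63) = 60.057 mGal
Complete Bouguer anomaly = 60.057 + 5.84 = 65.897 mGal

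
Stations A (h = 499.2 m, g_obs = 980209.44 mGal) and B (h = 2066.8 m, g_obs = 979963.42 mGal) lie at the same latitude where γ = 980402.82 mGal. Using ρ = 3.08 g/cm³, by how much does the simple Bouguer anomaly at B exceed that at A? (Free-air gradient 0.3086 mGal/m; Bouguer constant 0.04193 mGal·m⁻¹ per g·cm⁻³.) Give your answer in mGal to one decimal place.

35.3

Δg_SB(A) = 980209.44 − 980402.82 + 0.3086×499.2 − 0.04193×3.08×499.2 = -103.80 mGal
Δg_SB(B) = 979963.42 − 980402.82 + 0.3086×2066.8 − 0.04193×3.08×2066.8 = -68.50 mGal
Difference = -68.50 − (-103.80) = 35.30 mGal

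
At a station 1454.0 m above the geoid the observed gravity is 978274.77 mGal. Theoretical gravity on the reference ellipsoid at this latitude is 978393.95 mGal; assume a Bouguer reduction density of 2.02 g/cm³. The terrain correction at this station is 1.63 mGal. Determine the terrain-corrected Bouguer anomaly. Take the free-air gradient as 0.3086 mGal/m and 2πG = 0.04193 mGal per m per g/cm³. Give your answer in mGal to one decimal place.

Free-air correction = 0.3086 × 1454.0 = 448.70 mGal
Free-air anomaly = 978274.77 − 978393.95 + (448.70) = 329.52 mGal
Bouguer slab correction = 0.04193 × 2.02 × 1454.0 = 123.15 mGal
Simple Bouguer anomaly = 329.52 − (123.15) = 206.37 mGal
Complete Bouguer anomaly = 206.37 + 1.63 = 208.00 mGal

208.0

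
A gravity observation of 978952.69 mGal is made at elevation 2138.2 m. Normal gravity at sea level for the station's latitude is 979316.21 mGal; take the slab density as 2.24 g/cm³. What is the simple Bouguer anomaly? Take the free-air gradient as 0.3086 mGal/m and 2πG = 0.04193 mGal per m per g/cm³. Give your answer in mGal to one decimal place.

95.5

Free-air correction = 0.3086 × 2138.2 = 659.85 mGal
Free-air anomaly = 978952.69 − 979316.21 + (659.85) = 296.33 mGal
Bouguer slab correction = 0.04193 × 2.24 × 2138.2 = 200.83 mGal
Simple Bouguer anomaly = 296.33 − (200.83) = 95.50 mGal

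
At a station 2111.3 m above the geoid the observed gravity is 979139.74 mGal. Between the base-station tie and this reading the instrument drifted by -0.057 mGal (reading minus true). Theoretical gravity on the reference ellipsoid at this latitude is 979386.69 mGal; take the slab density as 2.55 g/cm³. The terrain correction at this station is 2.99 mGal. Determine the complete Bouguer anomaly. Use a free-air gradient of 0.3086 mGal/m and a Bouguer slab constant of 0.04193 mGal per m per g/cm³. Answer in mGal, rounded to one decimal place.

181.9

Drift-corrected reading = 979139.74 − (-0.057) = 979139.797 mGal
Free-air correction = 0.3086 × 2111.3 = 651.55 mGal
Free-air anomaly = 979139.797 − 979386.69 + (651.55) = 404.657 mGal
Bouguer slab correction = 0.04193 × 2.55 × 2111.3 = 225.74 mGal
Simple Bouguer anomaly = 404.657 − (225.74) = 178.917 mGal
Complete Bouguer anomaly = 178.917 + 2.99 = 181.907 mGal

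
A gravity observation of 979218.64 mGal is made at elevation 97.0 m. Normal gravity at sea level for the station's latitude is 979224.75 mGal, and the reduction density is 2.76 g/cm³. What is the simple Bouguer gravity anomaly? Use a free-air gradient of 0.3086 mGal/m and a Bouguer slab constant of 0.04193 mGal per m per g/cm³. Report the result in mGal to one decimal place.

12.6

Free-air correction = 0.3086 × 97.0 = 29.93 mGal
Free-air anomaly = 979218.64 − 979224.75 + (29.93) = 23.82 mGal
Bouguer slab correction = 0.04193 × 2.76 × 97.0 = 11.23 mGal
Simple Bouguer anomaly = 23.82 − (11.23) = 12.59 mGal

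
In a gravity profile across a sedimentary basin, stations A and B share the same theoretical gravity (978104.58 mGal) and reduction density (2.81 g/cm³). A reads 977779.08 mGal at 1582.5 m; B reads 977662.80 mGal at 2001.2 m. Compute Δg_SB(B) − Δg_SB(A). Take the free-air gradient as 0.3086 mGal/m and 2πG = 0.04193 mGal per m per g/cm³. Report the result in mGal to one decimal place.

Δg_SB(A) = 977779.08 − 978104.58 + 0.3086×1582.5 − 0.04193×2.81×1582.5 = -23.60 mGal
Δg_SB(B) = 977662.80 − 978104.58 + 0.3086×2001.2 − 0.04193×2.81×2001.2 = -60.00 mGal
Difference = -60.00 − (-23.60) = -36.40 mGal

-36.4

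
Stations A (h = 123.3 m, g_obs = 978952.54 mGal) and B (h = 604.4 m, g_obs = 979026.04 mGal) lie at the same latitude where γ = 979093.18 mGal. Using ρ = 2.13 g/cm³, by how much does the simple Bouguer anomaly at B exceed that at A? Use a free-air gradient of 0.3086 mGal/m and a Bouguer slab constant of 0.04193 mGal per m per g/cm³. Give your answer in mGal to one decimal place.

Δg_SB(A) = 978952.54 − 979093.18 + 0.3086×123.3 − 0.04193×2.13×123.3 = -113.60 mGal
Δg_SB(B) = 979026.04 − 979093.18 + 0.3086×604.4 − 0.04193×2.13×604.4 = 65.40 mGal
Difference = 65.40 − (-113.60) = 179.00 mGal

179.0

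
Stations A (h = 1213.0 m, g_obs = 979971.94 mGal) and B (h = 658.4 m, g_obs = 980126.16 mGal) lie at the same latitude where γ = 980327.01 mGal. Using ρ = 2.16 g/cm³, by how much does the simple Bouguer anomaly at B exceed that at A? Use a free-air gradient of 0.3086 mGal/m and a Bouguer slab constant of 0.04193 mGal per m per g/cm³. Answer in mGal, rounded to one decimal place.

33.3

Δg_SB(A) = 979971.94 − 980327.01 + 0.3086×1213.0 − 0.04193×2.16×1213.0 = -90.60 mGal
Δg_SB(B) = 980126.16 − 980327.01 + 0.3086×658.4 − 0.04193×2.16×658.4 = -57.30 mGal
Difference = -57.30 − (-90.60) = 33.30 mGal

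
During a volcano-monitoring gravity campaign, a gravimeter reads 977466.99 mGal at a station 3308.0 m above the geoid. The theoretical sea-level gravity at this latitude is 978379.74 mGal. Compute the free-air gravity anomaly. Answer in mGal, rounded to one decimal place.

Free-air correction = 0.3086 × 3308.0 = 1020.85 mGal
Free-air anomaly = 977466.99 − 978379.74 + (1020.85) = 108.10 mGal

108.1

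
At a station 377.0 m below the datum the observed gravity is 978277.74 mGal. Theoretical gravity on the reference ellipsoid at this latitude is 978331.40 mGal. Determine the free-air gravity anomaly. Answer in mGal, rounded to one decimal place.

Free-air correction = 0.3086 × -377.0 = -116.34 mGal
Free-air anomaly = 978277.74 − 978331.40 + (-116.34) = -170.00 mGal

-170.0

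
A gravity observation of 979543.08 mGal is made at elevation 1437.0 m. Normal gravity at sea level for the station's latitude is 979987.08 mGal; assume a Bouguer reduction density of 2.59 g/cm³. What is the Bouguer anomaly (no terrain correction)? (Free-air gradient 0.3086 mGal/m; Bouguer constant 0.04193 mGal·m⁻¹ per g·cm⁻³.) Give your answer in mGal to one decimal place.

Free-air correction = 0.3086 × 1437.0 = 443.46 mGal
Free-air anomaly = 979543.08 − 979987.08 + (443.46) = -0.54 mGal
Bouguer slab correction = 0.04193 × 2.59 × 1437.0 = 156.06 mGal
Simple Bouguer anomaly = -0.54 − (156.06) = -156.60 mGal

-156.6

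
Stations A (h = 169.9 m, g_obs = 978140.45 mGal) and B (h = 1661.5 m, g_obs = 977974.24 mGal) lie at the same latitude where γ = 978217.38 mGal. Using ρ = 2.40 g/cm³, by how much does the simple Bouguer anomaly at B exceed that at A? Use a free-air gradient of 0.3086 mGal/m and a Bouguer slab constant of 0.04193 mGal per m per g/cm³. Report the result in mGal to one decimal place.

144.0

Δg_SB(A) = 978140.45 − 978217.38 + 0.3086×169.9 − 0.04193×2.40×169.9 = -41.60 mGal
Δg_SB(B) = 977974.24 − 978217.38 + 0.3086×1661.5 − 0.04193×2.40×1661.5 = 102.40 mGal
Difference = 102.40 − (-41.60) = 144.00 mGal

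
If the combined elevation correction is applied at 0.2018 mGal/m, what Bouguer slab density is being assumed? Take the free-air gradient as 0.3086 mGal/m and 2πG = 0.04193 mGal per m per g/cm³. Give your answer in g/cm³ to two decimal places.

0.2018 = 0.3086 − 0.04193 × ρ
ρ = (0.3086 − 0.2018) / 0.04193 = 2.55 g/cm³

2.55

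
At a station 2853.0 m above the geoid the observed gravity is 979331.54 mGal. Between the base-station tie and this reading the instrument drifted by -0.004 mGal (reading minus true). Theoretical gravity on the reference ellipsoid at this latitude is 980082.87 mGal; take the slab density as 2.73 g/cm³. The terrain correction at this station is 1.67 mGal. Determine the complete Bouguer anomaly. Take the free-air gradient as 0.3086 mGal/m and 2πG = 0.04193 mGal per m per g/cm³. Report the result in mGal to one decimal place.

Drift-corrected reading = 979331.54 − (-0.004) = 979331.544 mGal
Free-air correction = 0.3086 × 2853.0 = 880.44 mGal
Free-air anomaly = 979331.544 − 980082.87 + (880.44) = 129.114 mGal
Bouguer slab correction = 0.04193 × 2.73 × 2853.0 = 326.58 mGal
Simple Bouguer anomaly = 129.114 − (326.58) = -197.466 mGal
Complete Bouguer anomaly = -197.466 + 1.67 = -195.796 mGal

-195.8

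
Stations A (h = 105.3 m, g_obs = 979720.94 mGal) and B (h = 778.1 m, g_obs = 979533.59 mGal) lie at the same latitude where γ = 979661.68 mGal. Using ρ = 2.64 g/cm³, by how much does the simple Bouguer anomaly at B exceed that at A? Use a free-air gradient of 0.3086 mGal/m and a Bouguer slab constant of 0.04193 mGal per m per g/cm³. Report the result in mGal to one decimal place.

-54.2

Δg_SB(A) = 979720.94 − 979661.68 + 0.3086×105.3 − 0.04193×2.64×105.3 = 80.10 mGal
Δg_SB(B) = 979533.59 − 979661.68 + 0.3086×778.1 − 0.04193×2.64×778.1 = 25.90 mGal
Difference = 25.90 − (80.10) = -54.20 mGal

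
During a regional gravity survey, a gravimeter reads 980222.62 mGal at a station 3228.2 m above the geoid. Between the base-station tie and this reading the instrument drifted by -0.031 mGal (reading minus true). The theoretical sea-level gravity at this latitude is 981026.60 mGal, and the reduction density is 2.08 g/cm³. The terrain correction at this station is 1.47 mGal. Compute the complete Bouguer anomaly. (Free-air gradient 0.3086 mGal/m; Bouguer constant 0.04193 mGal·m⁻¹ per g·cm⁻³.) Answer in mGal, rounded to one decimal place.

Drift-corrected reading = 980222.62 − (-0.031) = 980222.651 mGal
Free-air correction = 0.3086 × 3228.2 = 996.22 mGal
Free-air anomaly = 980222.651 − 981026.60 + (996.22) = 192.271 mGal
Bouguer slab correction = 0.04193 × 2.08 × 3228.2 = 281.55 mGal
Simple Bouguer anomaly = 192.271 − (281.55) = -89.279 mGal
Complete Bouguer anomaly = -89.279 + 1.47 = -87.809 mGal

-87.8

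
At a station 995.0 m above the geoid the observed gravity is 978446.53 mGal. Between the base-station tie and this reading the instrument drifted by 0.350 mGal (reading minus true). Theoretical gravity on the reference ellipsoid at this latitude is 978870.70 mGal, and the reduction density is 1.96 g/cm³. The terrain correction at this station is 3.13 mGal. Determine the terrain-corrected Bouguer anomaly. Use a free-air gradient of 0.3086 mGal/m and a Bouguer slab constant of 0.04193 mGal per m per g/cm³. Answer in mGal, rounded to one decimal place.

-196.1

Drift-corrected reading = 978446.53 − (0.350) = 978446.180 mGal
Free-air correction = 0.3086 × 995.0 = 307.06 mGal
Free-air anomaly = 978446.180 − 978870.70 + (307.06) = -117.460 mGal
Bouguer slab correction = 0.04193 × 1.96 × 995.0 = 81.77 mGal
Simple Bouguer anomaly = -117.460 − (81.77) = -199.230 mGal
Complete Bouguer anomaly = -199.230 + 3.13 = -196.100 mGal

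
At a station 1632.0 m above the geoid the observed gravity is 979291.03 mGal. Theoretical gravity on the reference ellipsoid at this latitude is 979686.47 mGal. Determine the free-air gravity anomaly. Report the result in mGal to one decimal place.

Free-air correction = 0.3086 × 1632.0 = 503.64 mGal
Free-air anomaly = 979291.03 − 979686.47 + (503.64) = 108.20 mGal

108.2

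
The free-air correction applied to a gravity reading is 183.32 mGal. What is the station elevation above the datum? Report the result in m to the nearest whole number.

h = 183.32 / 0.3086 = 594.04 m

594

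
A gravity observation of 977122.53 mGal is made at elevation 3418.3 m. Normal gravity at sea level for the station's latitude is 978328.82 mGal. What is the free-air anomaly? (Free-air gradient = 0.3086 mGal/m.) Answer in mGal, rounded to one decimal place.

Free-air correction = 0.3086 × 3418.3 = 1054.89 mGal
Free-air anomaly = 977122.53 − 978328.82 + (1054.89) = -151.40 mGal

-151.4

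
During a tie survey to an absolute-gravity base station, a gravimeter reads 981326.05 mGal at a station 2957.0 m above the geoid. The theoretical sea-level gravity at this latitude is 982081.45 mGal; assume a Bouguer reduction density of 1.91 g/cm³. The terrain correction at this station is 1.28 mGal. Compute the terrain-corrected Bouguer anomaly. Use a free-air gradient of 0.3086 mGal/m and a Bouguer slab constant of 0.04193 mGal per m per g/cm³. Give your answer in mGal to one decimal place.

-78.4

Free-air correction = 0.3086 × 2957.0 = 912.53 mGal
Free-air anomaly = 981326.05 − 982081.45 + (912.53) = 157.13 mGal
Bouguer slab correction = 0.04193 × 1.91 × 2957.0 = 236.82 mGal
Simple Bouguer anomaly = 157.13 − (236.82) = -79.69 mGal
Complete Bouguer anomaly = -79.69 + 1.28 = -78.41 mGal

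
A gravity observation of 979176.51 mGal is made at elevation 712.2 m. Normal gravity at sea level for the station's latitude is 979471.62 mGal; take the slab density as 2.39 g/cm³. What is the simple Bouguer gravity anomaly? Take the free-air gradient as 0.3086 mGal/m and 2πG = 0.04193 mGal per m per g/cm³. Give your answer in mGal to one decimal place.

-146.7

Free-air correction = 0.3086 × 712.2 = 219.78 mGal
Free-air anomaly = 979176.51 − 979471.62 + (219.78) = -75.33 mGal
Bouguer slab correction = 0.04193 × 2.39 × 712.2 = 71.37 mGal
Simple Bouguer anomaly = -75.33 − (71.37) = -146.70 mGal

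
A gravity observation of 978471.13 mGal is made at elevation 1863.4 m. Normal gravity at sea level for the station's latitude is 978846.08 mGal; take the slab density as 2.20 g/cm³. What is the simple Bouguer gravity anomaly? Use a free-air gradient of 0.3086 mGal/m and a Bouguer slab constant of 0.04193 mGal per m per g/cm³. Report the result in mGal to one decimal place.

Free-air correction = 0.3086 × 1863.4 = 575.05 mGal
Free-air anomaly = 978471.13 − 978846.08 + (575.05) = 200.10 mGal
Bouguer slab correction = 0.04193 × 2.20 × 1863.4 = 171.89 mGal
Simple Bouguer anomaly = 200.10 − (171.89) = 28.21 mGal

28.2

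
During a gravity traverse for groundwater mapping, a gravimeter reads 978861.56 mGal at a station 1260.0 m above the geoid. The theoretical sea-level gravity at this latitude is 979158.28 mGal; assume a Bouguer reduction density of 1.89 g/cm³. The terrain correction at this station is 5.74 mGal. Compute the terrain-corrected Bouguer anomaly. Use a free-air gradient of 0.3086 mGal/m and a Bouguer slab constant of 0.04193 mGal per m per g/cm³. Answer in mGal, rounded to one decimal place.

-2.0

Free-air correction = 0.3086 × 1260.0 = 388.84 mGal
Free-air anomaly = 978861.56 − 979158.28 + (388.84) = 92.12 mGal
Bouguer slab correction = 0.04193 × 1.89 × 1260.0 = 99.85 mGal
Simple Bouguer anomaly = 92.12 − (99.85) = -7.73 mGal
Complete Bouguer anomaly = -7.73 + 5.74 = -1.99 mGal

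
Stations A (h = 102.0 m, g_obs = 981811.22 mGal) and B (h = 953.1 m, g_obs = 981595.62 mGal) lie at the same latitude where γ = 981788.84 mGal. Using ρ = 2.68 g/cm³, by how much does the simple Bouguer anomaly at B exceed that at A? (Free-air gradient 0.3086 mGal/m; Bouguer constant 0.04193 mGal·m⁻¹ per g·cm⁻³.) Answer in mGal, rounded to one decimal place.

-48.6

Δg_SB(A) = 981811.22 − 981788.84 + 0.3086×102.0 − 0.04193×2.68×102.0 = 42.40 mGal
Δg_SB(B) = 981595.62 − 981788.84 + 0.3086×953.1 − 0.04193×2.68×953.1 = -6.20 mGal
Difference = -6.20 − (42.40) = -48.60 mGal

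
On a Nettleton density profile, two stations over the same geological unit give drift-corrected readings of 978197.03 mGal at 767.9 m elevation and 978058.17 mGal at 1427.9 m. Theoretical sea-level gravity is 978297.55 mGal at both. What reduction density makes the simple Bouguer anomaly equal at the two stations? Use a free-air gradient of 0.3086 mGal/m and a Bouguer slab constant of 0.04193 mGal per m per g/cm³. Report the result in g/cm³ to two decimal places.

2.34

Δg_obs = 978058.17 − 978197.03 = -138.86 mGal over Δh = 1427.9 − 767.9 = 660.0 m
Equal Bouguer anomalies ⇒ Δg_obs + (0.3086 − 0.04193ρ)·Δh = 0
0.3086 − 0.04193ρ = −Δg_obs/Δh = 0.21039
ρ = (0.3086 − 0.21039) / 0.04193 = 2.34 g/cm³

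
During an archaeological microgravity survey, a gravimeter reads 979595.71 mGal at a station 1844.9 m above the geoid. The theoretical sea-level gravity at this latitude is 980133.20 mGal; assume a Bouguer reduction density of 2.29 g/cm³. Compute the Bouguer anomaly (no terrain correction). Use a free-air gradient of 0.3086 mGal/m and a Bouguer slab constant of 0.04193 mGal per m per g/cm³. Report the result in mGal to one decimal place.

Free-air correction = 0.3086 × 1844.9 = 569.34 mGal
Free-air anomaly = 979595.71 − 980133.20 + (569.34) = 31.85 mGal
Bouguer slab correction = 0.04193 × 2.29 × 1844.9 = 177.15 mGal
Simple Bouguer anomaly = 31.85 − (177.15) = -145.30 mGal

-145.3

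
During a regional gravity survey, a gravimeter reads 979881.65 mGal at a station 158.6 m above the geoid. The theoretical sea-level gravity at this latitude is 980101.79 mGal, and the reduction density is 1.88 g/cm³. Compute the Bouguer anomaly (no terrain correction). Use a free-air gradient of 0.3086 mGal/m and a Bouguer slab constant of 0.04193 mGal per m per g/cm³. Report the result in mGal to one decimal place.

Free-air correction = 0.3086 × 158.6 = 48.94 mGal
Free-air anomaly = 979881.65 − 980101.79 + (48.94) = -171.20 mGal
Bouguer slab correction = 0.04193 × 1.88 × 158.6 = 12.50 mGal
Simple Bouguer anomaly = -171.20 − (12.50) = -183.70 mGal

-183.7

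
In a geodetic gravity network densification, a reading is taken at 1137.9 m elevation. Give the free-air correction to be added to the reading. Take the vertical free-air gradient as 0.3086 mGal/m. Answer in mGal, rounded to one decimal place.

Free-air correction = 0.3086 × 1137.9 = 351.2 mGal

351.2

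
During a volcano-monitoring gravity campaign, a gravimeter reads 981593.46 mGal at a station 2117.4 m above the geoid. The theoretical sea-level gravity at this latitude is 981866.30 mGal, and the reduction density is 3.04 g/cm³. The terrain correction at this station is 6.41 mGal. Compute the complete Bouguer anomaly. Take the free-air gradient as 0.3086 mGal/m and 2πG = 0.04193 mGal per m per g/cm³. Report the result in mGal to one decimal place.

117.1

Free-air correction = 0.3086 × 2117.4 = 653.43 mGal
Free-air anomaly = 981593.46 − 981866.30 + (653.43) = 380.59 mGal
Bouguer slab correction = 0.04193 × 3.04 × 2117.4 = 269.90 mGal
Simple Bouguer anomaly = 380.59 − (269.90) = 110.69 mGal
Complete Bouguer anomaly = 110.69 + 6.41 = 117.10 mGal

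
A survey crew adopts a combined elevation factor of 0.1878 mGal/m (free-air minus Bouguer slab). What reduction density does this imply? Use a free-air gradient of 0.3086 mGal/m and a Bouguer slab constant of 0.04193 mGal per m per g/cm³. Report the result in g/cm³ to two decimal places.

2.88

0.1878 = 0.3086 − 0.04193 × ρ
ρ = (0.3086 − 0.1878) / 0.04193 = 2.88 g/cm³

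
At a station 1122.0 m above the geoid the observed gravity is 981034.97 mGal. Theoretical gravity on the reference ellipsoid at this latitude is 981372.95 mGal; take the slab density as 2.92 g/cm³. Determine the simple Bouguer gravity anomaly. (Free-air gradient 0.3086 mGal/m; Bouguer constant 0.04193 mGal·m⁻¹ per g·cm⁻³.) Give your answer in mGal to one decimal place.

-129.1

Free-air correction = 0.3086 × 1122.0 = 346.25 mGal
Free-air anomaly = 981034.97 − 981372.95 + (346.25) = 8.27 mGal
Bouguer slab correction = 0.04193 × 2.92 × 1122.0 = 137.37 mGal
Simple Bouguer anomaly = 8.27 − (137.37) = -129.10 mGal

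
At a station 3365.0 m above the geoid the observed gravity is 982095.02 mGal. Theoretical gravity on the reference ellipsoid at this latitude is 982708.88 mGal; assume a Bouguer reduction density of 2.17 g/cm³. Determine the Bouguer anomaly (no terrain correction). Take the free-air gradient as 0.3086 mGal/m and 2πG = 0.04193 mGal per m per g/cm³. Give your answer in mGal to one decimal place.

Free-air correction = 0.3086 × 3365.0 = 1038.44 mGal
Free-air anomaly = 982095.02 − 982708.88 + (1038.44) = 424.58 mGal
Bouguer slab correction = 0.04193 × 2.17 × 3365.0 = 306.17 mGal
Simple Bouguer anomaly = 424.58 − (306.17) = 118.41 mGal

118.4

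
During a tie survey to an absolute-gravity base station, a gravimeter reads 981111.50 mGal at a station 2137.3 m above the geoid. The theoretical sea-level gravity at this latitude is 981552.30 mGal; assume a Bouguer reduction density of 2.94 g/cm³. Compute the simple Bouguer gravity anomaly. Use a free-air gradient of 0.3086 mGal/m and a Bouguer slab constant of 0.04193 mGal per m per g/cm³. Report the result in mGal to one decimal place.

Free-air correction = 0.3086 × 2137.3 = 659.57 mGal
Free-air anomaly = 981111.50 − 981552.30 + (659.57) = 218.77 mGal
Bouguer slab correction = 0.04193 × 2.94 × 2137.3 = 263.47 mGal
Simple Bouguer anomaly = 218.77 − (263.47) = -44.70 mGal

-44.7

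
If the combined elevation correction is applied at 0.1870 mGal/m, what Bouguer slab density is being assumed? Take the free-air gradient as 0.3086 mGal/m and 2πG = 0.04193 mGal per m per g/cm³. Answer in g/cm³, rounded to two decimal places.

0.1870 = 0.3086 − 0.04193 × ρ
ρ = (0.3086 − 0.1870) / 0.04193 = 2.90 g/cm³

2.90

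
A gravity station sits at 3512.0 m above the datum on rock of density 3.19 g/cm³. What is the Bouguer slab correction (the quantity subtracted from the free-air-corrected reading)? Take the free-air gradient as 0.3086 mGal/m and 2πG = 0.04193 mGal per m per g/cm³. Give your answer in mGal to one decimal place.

Bouguer slab correction = 0.04193 × 3.19 × 3512.0 = 469.8 mGal

469.8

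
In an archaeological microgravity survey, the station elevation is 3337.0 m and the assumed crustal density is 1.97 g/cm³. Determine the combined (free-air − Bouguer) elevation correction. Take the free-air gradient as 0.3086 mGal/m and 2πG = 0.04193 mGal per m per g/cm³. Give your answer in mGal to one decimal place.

754.2

Combined gradient = 0.3086 − 0.04193 × 1.97 = 0.2259979 mGal/m
Combined elevation correction = 0.2259979 × 3337.0 = 754.2 mGal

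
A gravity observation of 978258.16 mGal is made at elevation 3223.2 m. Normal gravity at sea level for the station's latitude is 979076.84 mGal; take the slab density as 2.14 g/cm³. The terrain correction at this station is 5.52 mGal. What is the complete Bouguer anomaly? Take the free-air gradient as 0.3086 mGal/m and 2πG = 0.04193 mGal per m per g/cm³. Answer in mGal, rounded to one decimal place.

Free-air correction = 0.3086 × 3223.2 = 994.68 mGal
Free-air anomaly = 978258.16 − 979076.84 + (994.68) = 176.00 mGal
Bouguer slab correction = 0.04193 × 2.14 × 3223.2 = 289.22 mGal
Simple Bouguer anomaly = 176.00 − (289.22) = -113.22 mGal
Complete Bouguer anomaly = -113.22 + 5.52 = -107.70 mGal

-107.7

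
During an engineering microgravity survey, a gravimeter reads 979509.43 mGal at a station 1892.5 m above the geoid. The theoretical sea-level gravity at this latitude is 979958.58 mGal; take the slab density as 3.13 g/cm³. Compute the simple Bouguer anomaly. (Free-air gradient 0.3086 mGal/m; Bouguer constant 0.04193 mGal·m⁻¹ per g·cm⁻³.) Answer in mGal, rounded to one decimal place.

-113.5

Free-air correction = 0.3086 × 1892.5 = 584.03 mGal
Free-air anomaly = 979509.43 − 979958.58 + (584.03) = 134.88 mGal
Bouguer slab correction = 0.04193 × 3.13 × 1892.5 = 248.37 mGal
Simple Bouguer anomaly = 134.88 − (248.37) = -113.49 mGal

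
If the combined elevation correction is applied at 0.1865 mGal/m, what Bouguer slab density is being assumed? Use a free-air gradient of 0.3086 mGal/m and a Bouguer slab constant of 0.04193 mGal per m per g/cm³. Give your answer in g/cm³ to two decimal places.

2.91

0.1865 = 0.3086 − 0.04193 × ρ
ρ = (0.3086 − 0.1865) / 0.04193 = 2.91 g/cm³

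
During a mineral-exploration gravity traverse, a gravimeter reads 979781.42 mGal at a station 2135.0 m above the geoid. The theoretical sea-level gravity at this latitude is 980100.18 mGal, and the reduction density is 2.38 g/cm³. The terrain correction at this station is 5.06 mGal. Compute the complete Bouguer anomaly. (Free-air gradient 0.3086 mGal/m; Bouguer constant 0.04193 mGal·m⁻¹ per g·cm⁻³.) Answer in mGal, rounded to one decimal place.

132.1

Free-air correction = 0.3086 × 2135.0 = 658.86 mGal
Free-air anomaly = 979781.42 − 980100.18 + (658.86) = 340.10 mGal
Bouguer slab correction = 0.04193 × 2.38 × 2135.0 = 213.06 mGal
Simple Bouguer anomaly = 340.10 − (213.06) = 127.04 mGal
Complete Bouguer anomaly = 127.04 + 5.06 = 132.10 mGal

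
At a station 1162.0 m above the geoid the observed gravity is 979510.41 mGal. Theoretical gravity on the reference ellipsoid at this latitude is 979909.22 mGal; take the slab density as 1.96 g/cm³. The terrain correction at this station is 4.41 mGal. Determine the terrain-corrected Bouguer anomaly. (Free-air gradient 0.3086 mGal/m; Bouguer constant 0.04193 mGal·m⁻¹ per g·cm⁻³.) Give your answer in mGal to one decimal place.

Free-air correction = 0.3086 × 1162.0 = 358.59 mGal
Free-air anomaly = 979510.41 − 979909.22 + (358.59) = -40.22 mGal
Bouguer slab correction = 0.04193 × 1.96 × 1162.0 = 95.50 mGal
Simple Bouguer anomaly = -40.22 − (95.50) = -135.72 mGal
Complete Bouguer anomaly = -135.72 + 4.41 = -131.31 mGal

-131.3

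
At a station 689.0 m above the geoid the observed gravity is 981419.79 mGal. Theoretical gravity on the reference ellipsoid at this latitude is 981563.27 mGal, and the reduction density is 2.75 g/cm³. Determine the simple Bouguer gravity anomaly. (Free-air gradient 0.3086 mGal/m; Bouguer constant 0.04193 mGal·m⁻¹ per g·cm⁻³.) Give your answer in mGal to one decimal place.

Free-air correction = 0.3086 × 689.0 = 212.63 mGal
Free-air anomaly = 981419.79 − 981563.27 + (212.63) = 69.15 mGal
Bouguer slab correction = 0.04193 × 2.75 × 689.0 = 79.45 mGal
Simple Bouguer anomaly = 69.15 − (79.45) = -10.30 mGal

-10.3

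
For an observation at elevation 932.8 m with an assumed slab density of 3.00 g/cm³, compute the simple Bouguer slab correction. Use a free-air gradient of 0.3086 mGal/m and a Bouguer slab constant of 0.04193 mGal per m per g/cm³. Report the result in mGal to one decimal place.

117.3

Bouguer slab correction = 0.04193 × 3.00 × 932.8 = 117.3 mGal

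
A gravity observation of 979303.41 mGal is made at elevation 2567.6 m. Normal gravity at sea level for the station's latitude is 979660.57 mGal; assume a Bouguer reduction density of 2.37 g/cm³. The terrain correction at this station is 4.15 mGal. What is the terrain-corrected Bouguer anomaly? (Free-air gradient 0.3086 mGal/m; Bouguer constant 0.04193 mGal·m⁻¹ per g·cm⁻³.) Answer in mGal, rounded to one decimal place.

184.2

Free-air correction = 0.3086 × 2567.6 = 792.36 mGal
Free-air anomaly = 979303.41 − 979660.57 + (792.36) = 435.20 mGal
Bouguer slab correction = 0.04193 × 2.37 × 2567.6 = 255.15 mGal
Simple Bouguer anomaly = 435.20 − (255.15) = 180.05 mGal
Complete Bouguer anomaly = 180.05 + 4.15 = 184.20 mGal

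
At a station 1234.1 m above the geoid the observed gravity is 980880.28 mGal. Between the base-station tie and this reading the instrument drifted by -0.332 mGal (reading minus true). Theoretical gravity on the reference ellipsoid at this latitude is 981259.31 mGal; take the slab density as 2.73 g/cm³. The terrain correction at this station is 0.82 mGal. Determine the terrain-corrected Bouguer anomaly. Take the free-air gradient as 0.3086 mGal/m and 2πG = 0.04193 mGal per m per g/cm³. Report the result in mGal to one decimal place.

Drift-corrected reading = 980880.28 − (-0.332) = 980880.612 mGal
Free-air correction = 0.3086 × 1234.1 = 380.84 mGal
Free-air anomaly = 980880.612 − 981259.31 + (380.84) = 2.142 mGal
Bouguer slab correction = 0.04193 × 2.73 × 1234.1 = 141.27 mGal
Simple Bouguer anomaly = 2.142 − (141.27) = -139.128 mGal
Complete Bouguer anomaly = -139.128 + 0.82 = -138.308 mGal

-138.3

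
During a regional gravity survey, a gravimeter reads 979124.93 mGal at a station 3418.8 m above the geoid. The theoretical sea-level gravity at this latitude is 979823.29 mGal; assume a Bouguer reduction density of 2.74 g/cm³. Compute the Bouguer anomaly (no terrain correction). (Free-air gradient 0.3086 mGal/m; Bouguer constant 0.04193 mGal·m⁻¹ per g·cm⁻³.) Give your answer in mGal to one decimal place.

-36.1

Free-air correction = 0.3086 × 3418.8 = 1055.04 mGal
Free-air anomaly = 979124.93 − 979823.29 + (1055.04) = 356.68 mGal
Bouguer slab correction = 0.04193 × 2.74 × 3418.8 = 392.78 mGal
Simple Bouguer anomaly = 356.68 − (392.78) = -36.10 mGal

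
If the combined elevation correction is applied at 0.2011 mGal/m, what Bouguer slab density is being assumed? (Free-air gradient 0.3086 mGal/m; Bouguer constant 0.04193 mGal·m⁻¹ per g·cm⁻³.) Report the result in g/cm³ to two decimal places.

0.2011 = 0.3086 − 0.04193 × ρ
ρ = (0.3086 − 0.2011) / 0.04193 = 2.56 g/cm³

2.56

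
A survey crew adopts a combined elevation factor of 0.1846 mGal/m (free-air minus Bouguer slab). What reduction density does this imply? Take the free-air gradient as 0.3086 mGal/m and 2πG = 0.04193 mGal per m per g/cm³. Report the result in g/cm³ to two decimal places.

2.96

0.1846 = 0.3086 − 0.04193 × ρ
ρ = (0.3086 − 0.1846) / 0.04193 = 2.96 g/cm³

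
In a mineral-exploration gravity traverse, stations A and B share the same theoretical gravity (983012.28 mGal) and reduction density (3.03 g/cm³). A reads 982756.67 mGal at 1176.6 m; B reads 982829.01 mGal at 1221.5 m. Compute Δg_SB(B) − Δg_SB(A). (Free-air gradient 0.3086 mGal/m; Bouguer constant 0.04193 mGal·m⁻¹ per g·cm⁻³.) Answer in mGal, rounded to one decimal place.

Δg_SB(A) = 982756.67 − 983012.28 + 0.3086×1176.6 − 0.04193×3.03×1176.6 = -42.00 mGal
Δg_SB(B) = 982829.01 − 983012.28 + 0.3086×1221.5 − 0.04193×3.03×1221.5 = 38.50 mGal
Difference = 38.50 − (-42.00) = 80.50 mGal

80.5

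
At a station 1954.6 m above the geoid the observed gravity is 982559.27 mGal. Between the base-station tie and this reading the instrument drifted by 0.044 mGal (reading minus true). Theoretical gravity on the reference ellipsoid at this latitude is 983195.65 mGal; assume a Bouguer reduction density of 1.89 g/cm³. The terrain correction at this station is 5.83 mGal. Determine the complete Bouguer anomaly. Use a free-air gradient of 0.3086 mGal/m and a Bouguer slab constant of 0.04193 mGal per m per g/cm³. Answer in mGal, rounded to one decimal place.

-182.3

Drift-corrected reading = 982559.27 − (0.044) = 982559.226 mGal
Free-air correction = 0.3086 × 1954.6 = 603.19 mGal
Free-air anomaly = 982559.226 − 983195.65 + (603.19) = -33.234 mGal
Bouguer slab correction = 0.04193 × 1.89 × 1954.6 = 154.90 mGal
Simple Bouguer anomaly = -33.234 − (154.90) = -188.134 mGal
Complete Bouguer anomaly = -188.134 + 5.83 = -182.304 mGal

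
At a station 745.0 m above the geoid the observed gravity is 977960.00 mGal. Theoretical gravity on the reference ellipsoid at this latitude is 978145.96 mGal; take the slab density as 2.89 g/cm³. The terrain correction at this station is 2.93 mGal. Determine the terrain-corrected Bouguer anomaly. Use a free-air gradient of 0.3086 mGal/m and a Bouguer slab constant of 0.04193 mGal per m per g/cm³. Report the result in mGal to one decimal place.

Free-air correction = 0.3086 × 745.0 = 229.91 mGal
Free-air anomaly = 977960.00 − 978145.96 + (229.91) = 43.95 mGal
Bouguer slab correction = 0.04193 × 2.89 × 745.0 = 90.28 mGal
Simple Bouguer anomaly = 43.95 − (90.28) = -46.33 mGal
Complete Bouguer anomaly = -46.33 + 2.93 = -43.40 mGal

-43.4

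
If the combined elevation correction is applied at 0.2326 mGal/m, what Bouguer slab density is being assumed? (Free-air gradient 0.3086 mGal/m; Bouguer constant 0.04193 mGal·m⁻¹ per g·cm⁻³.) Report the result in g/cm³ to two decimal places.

1.81

0.2326 = 0.3086 − 0.04193 × ρ
ρ = (0.3086 − 0.2326) / 0.04193 = 1.81 g/cm³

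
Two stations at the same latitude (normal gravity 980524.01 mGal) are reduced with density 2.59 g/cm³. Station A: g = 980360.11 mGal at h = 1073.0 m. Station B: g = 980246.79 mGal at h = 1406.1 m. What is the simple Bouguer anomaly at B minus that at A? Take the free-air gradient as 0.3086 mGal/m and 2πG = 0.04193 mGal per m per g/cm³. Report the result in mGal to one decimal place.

-46.7

Δg_SB(A) = 980360.11 − 980524.01 + 0.3086×1073.0 − 0.04193×2.59×1073.0 = 50.70 mGal
Δg_SB(B) = 980246.79 − 980524.01 + 0.3086×1406.1 − 0.04193×2.59×1406.1 = 4.00 mGal
Difference = 4.00 − (50.70) = -46.70 mGal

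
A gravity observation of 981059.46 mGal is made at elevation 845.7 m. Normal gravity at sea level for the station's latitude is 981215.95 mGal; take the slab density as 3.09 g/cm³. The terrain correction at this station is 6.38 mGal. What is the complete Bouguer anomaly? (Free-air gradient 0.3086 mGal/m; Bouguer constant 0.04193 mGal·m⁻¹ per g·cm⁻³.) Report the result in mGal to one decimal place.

1.3

Free-air correction = 0.3086 × 845.7 = 260.98 mGal
Free-air anomaly = 981059.46 − 981215.95 + (260.98) = 104.49 mGal
Bouguer slab correction = 0.04193 × 3.09 × 845.7 = 109.57 mGal
Simple Bouguer anomaly = 104.49 − (109.57) = -5.08 mGal
Complete Bouguer anomaly = -5.08 + 6.38 = 1.30 mGal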